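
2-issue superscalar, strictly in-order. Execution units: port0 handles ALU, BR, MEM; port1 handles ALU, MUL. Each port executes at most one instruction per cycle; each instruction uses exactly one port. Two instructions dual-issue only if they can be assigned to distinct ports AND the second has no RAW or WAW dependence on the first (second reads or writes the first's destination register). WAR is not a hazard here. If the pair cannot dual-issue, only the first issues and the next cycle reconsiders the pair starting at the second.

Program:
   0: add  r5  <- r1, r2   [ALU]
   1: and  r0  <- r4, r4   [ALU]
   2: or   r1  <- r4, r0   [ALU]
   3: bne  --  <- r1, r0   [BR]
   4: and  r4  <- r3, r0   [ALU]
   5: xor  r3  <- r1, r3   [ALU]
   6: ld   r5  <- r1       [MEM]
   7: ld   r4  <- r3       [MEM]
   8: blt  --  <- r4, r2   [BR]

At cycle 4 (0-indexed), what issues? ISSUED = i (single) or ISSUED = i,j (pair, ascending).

ISSUED = 7

c0: i0,i1 add.ALU+and.ALU  dual
c1: i2 or.ALU  RAW r1
c2: i3,i4 bne.BR+and.ALU  dual
c3: i5,i6 xor.ALU+ld.MEM  dual
c4: i7 ld.MEM  no-port MEM/BR
c5: i8 blt.BR  tail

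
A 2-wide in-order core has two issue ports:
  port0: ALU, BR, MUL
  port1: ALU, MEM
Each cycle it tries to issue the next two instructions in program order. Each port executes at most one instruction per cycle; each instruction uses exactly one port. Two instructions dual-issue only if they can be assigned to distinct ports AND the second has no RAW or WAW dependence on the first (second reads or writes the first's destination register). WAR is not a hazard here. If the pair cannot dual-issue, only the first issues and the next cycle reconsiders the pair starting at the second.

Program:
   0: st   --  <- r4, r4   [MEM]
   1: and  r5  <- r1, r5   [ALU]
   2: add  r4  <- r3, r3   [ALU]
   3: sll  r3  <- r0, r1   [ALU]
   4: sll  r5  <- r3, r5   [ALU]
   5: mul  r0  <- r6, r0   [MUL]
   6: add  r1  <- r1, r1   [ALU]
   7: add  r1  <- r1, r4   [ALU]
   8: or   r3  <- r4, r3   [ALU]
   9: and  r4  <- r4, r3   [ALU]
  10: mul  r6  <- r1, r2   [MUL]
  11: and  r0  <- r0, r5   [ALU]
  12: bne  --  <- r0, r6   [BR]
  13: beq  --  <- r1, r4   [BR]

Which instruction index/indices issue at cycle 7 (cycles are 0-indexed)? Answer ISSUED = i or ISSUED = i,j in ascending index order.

  cy0 -> i0/i1 (st.MEM+and.ALU) pair
  cy1 -> i2/i3 (add.ALU+sll.ALU) pair
  cy2 -> i4/i5 (sll.ALU+mul.MUL) pair
  cy3 -> i6 (add.ALU) RAW+WAW r1
  cy4 -> i7/i8 (add.ALU+or.ALU) pair
  cy5 -> i9/i10 (and.ALU+mul.MUL) pair
  cy6 -> i11 (and.ALU) RAW r0
  cy7 -> i12 (bne.BR) no-port BR/BR
  cy8 -> i13 (beq.BR) tail

ISSUED = 12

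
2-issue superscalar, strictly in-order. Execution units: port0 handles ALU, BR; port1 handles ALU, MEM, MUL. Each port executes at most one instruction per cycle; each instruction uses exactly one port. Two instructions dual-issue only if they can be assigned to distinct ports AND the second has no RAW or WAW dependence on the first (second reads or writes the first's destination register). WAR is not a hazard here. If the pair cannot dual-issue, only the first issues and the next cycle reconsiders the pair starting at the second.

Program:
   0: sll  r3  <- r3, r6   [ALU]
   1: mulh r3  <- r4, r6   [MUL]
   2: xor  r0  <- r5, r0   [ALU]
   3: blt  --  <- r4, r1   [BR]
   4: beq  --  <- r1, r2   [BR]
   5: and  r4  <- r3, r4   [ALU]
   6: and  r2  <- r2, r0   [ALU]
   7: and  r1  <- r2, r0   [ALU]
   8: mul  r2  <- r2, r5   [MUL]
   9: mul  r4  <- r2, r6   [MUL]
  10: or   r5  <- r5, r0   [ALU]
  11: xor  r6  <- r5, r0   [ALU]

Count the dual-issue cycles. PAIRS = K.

[0] i0  sll.ALU  -- WAW r3
[1] i1,i2  mulh.MUL;xor.ALU  -- pair
[2] i3  blt.BR  -- no-port BR/BR
[3] i4,i5  beq.BR;and.ALU  -- pair
[4] i6  and.ALU  -- RAW r2
[5] i7,i8  and.ALU;mul.MUL  -- pair
[6] i9,i10  mul.MUL;or.ALU  -- pair
[7] i11  xor.ALU  -- tail

PAIRS = 4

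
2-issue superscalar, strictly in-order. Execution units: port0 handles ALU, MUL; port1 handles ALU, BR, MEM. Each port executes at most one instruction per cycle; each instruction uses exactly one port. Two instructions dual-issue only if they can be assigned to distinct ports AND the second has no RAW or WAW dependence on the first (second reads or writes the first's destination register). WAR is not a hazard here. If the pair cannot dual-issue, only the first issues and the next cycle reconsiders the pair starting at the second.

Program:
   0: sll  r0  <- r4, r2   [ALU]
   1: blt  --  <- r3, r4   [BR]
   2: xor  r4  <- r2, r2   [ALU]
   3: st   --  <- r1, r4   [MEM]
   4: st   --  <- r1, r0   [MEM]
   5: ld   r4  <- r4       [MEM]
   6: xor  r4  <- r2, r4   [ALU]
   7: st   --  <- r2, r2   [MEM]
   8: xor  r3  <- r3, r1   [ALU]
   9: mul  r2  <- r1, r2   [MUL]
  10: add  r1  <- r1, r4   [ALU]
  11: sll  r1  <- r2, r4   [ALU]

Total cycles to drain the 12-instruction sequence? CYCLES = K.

CYCLES = 9

  cy0 -> i0,i1 (sll blt) dual
  cy1 -> i2 (xor) RAW r4
  cy2 -> i3 (st) no-port MEM/MEM
  cy3 -> i4 (st) no-port MEM/MEM
  cy4 -> i5 (ld) RAW+WAW r4
  cy5 -> i6,i7 (xor st) dual
  cy6 -> i8,i9 (xor mul) dual
  cy7 -> i10 (add) WAW r1
  cy8 -> i11 (sll) tail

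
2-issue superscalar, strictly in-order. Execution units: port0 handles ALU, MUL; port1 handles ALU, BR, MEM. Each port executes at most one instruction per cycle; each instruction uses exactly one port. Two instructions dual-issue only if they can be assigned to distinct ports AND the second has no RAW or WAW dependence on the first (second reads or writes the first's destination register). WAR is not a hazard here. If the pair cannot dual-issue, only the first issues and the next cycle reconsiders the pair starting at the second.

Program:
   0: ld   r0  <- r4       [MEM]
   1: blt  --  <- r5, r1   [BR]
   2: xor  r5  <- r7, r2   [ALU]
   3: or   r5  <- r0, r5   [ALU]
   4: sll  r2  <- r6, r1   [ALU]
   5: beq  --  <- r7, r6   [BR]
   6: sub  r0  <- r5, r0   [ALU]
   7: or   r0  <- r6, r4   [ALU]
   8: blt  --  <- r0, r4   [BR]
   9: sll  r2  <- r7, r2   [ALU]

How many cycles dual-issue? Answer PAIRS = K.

c0: i0 ld.MEM  no-port MEM/BR
c1: i1+i2 blt.BR;xor.ALU  pair
c2: i3+i4 or.ALU;sll.ALU  pair
c3: i5+i6 beq.BR;sub.ALU  pair
c4: i7 or.ALU  RAW r0
c5: i8+i9 blt.BR;sll.ALU  pair

PAIRS = 4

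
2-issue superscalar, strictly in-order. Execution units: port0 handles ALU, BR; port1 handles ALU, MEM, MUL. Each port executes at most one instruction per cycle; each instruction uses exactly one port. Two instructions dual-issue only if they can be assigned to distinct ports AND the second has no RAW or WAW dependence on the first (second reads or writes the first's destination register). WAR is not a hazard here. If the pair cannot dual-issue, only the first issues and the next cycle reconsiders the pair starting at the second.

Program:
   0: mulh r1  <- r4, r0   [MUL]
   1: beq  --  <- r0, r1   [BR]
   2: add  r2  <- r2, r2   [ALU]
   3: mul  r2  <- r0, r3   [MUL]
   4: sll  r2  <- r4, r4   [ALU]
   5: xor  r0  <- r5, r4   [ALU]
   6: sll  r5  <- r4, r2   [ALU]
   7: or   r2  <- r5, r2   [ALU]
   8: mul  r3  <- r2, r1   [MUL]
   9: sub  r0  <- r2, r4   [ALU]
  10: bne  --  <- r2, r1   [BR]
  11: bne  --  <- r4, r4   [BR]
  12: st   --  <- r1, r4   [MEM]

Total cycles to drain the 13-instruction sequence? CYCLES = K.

CYCLES = 9

  cy0 -> i0 (mulh) RAW r1
  cy1 -> i1/i2 (beq+add) 2-wide
  cy2 -> i3 (mul) WAW r2
  cy3 -> i4/i5 (sll+xor) 2-wide
  cy4 -> i6 (sll) RAW r5
  cy5 -> i7 (or) RAW r2
  cy6 -> i8/i9 (mul+sub) 2-wide
  cy7 -> i10 (bne) no-port BR/BR
  cy8 -> i11/i12 (bne+st) 2-wide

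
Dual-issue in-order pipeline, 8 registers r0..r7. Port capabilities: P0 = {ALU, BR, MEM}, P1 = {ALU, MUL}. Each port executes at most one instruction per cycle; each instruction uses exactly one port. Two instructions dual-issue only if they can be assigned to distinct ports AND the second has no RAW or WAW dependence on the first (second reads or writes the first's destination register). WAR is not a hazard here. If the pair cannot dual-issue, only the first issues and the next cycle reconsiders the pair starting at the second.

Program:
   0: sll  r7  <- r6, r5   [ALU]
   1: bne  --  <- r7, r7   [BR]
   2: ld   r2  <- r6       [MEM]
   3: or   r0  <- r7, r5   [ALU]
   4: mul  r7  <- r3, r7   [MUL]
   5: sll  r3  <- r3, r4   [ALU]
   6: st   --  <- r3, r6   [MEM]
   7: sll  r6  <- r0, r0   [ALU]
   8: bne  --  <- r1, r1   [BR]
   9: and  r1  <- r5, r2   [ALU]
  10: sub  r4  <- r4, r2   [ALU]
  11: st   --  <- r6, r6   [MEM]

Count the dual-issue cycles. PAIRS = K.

PAIRS = 5

c0: i0 sll  RAW r7
c1: i1 bne  no-port BR/MEM
c2: i2+i3 ld/or  2-wide
c3: i4+i5 mul/sll  2-wide
c4: i6+i7 st/sll  2-wide
c5: i8+i9 bne/and  2-wide
c6: i10+i11 sub/st  2-wide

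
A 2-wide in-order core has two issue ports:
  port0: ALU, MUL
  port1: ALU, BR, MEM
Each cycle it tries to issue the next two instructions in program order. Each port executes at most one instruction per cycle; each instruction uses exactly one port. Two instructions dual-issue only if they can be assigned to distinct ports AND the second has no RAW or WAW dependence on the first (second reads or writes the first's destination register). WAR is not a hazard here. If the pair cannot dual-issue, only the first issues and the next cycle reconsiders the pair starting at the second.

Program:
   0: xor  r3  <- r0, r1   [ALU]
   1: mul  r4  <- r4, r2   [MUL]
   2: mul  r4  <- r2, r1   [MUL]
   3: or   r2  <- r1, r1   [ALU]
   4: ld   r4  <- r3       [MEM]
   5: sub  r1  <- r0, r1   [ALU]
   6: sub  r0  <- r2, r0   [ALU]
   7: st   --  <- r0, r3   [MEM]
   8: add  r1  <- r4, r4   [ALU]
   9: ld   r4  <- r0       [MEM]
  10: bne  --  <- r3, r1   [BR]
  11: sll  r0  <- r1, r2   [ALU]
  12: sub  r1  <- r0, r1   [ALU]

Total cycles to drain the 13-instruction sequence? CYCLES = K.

CYCLES = 8

  cy0 -> i0/i1 (xor.ALU/mul.MUL) dual
  cy1 -> i2/i3 (mul.MUL/or.ALU) dual
  cy2 -> i4/i5 (ld.MEM/sub.ALU) dual
  cy3 -> i6 (sub.ALU) RAW r0
  cy4 -> i7/i8 (st.MEM/add.ALU) dual
  cy5 -> i9 (ld.MEM) no-port MEM/BR
  cy6 -> i10/i11 (bne.BR/sll.ALU) dual
  cy7 -> i12 (sub.ALU) tail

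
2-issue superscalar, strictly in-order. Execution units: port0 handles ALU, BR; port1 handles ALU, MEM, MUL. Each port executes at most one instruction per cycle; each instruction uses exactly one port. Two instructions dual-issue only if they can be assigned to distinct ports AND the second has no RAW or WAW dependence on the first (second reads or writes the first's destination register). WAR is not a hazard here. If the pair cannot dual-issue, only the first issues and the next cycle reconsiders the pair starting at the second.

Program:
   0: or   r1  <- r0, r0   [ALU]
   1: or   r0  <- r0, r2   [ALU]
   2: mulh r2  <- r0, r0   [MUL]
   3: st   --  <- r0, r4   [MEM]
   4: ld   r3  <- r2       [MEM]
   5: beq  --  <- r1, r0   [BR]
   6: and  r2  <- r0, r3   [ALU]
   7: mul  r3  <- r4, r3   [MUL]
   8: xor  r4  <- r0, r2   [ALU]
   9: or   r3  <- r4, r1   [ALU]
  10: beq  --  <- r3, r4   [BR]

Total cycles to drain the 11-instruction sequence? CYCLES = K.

c0: i0,i1 or;or  2-wide
c1: i2 mulh  no-port MUL/MEM
c2: i3 st  no-port MEM/MEM
c3: i4,i5 ld;beq  2-wide
c4: i6,i7 and;mul  2-wide
c5: i8 xor  RAW r4
c6: i9 or  RAW r3
c7: i10 beq  tail

CYCLES = 8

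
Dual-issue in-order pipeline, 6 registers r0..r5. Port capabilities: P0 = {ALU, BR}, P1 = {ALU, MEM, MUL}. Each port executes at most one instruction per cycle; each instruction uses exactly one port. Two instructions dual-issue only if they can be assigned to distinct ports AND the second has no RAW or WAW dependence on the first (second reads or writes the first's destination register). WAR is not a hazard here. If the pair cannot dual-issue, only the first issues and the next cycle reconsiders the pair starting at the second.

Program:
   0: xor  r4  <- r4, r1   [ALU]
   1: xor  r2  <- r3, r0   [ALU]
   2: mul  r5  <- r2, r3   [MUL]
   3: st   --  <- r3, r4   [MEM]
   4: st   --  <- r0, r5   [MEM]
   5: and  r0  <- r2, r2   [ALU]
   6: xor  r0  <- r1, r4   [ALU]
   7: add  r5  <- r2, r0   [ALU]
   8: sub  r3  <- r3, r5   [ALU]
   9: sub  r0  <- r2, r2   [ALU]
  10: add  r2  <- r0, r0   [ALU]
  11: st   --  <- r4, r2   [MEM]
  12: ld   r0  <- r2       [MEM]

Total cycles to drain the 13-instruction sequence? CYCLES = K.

CYCLES = 10

c0: i0,i1 xor xor  pair
c1: i2 mul  no-port MUL/MEM
c2: i3 st  no-port MEM/MEM
c3: i4,i5 st and  pair
c4: i6 xor  RAW r0
c5: i7 add  RAW r5
c6: i8,i9 sub sub  pair
c7: i10 add  RAW r2
c8: i11 st  no-port MEM/MEM
c9: i12 ld  tail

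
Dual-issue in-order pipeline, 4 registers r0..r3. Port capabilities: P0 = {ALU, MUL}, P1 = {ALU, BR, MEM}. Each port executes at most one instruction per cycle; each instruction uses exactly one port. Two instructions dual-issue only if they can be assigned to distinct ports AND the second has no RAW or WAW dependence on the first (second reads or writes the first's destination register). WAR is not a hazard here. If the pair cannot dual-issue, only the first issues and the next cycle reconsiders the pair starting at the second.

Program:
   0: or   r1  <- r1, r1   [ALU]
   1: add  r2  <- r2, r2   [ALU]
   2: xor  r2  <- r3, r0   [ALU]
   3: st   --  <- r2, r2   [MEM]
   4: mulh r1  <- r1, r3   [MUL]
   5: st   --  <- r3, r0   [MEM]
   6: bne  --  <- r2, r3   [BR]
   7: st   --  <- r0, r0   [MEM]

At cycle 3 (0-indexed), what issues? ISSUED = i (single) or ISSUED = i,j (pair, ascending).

t=0 i0/i1:or.ALU add.ALU ; 2-wide
t=1 i2:xor.ALU ; RAW r2
t=2 i3/i4:st.MEM mulh.MUL ; 2-wide
t=3 i5:st.MEM ; no-port MEM/BR
t=4 i6:bne.BR ; no-port BR/MEM
t=5 i7:st.MEM ; tail

ISSUED = 5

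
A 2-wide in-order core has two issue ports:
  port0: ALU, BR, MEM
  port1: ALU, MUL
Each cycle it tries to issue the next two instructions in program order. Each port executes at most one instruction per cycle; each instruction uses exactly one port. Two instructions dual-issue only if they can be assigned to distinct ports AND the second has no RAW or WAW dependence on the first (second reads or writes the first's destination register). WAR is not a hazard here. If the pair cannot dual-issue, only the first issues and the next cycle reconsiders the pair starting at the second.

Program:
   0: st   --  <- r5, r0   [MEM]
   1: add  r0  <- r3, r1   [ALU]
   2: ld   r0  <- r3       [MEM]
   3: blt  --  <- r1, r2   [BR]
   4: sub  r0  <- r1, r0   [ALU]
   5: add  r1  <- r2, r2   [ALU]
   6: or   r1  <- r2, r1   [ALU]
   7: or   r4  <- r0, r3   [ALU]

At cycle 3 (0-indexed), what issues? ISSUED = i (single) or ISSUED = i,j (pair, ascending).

[0] i0,i1  st/add  -- pair
[1] i2  ld  -- no-port MEM/BR
[2] i3,i4  blt/sub  -- pair
[3] i5  add  -- RAW+WAW r1
[4] i6,i7  or/or  -- pair

ISSUED = 5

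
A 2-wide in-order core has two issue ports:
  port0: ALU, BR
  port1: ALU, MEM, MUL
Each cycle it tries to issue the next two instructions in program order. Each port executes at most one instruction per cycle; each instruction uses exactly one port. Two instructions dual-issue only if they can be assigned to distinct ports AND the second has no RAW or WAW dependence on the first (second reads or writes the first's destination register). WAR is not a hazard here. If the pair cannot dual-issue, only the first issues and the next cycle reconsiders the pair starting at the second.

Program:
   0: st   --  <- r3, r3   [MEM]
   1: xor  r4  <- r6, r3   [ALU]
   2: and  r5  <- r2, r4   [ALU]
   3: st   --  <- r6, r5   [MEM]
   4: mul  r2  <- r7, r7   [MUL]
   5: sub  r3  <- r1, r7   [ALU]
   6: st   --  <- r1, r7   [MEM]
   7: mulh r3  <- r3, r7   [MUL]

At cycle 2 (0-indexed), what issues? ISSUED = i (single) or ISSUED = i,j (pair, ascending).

ISSUED = 3

[0] i0,i1  st+xor  -- dual
[1] i2  and  -- RAW r5
[2] i3  st  -- no-port MEM/MUL
[3] i4,i5  mul+sub  -- dual
[4] i6  st  -- no-port MEM/MUL
[5] i7  mulh  -- tail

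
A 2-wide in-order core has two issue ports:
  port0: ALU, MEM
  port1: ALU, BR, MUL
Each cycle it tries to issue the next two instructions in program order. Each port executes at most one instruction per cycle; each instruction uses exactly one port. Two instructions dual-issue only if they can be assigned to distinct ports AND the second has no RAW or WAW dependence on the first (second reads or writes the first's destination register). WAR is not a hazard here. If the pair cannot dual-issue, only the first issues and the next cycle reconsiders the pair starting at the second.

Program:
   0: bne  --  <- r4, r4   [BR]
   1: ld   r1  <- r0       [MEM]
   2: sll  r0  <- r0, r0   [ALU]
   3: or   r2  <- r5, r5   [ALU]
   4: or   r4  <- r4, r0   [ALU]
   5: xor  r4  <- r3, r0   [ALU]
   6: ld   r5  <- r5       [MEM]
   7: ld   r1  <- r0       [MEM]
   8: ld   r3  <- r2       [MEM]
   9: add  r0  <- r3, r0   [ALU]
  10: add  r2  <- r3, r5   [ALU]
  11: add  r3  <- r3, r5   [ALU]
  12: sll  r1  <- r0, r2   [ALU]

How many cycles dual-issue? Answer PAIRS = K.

PAIRS = 5

c0: i0/i1 bne.BR ld.MEM  2-wide
c1: i2/i3 sll.ALU or.ALU  2-wide
c2: i4 or.ALU  WAW r4
c3: i5/i6 xor.ALU ld.MEM  2-wide
c4: i7 ld.MEM  no-port MEM/MEM
c5: i8 ld.MEM  RAW r3
c6: i9/i10 add.ALU add.ALU  2-wide
c7: i11/i12 add.ALU sll.ALU  2-wide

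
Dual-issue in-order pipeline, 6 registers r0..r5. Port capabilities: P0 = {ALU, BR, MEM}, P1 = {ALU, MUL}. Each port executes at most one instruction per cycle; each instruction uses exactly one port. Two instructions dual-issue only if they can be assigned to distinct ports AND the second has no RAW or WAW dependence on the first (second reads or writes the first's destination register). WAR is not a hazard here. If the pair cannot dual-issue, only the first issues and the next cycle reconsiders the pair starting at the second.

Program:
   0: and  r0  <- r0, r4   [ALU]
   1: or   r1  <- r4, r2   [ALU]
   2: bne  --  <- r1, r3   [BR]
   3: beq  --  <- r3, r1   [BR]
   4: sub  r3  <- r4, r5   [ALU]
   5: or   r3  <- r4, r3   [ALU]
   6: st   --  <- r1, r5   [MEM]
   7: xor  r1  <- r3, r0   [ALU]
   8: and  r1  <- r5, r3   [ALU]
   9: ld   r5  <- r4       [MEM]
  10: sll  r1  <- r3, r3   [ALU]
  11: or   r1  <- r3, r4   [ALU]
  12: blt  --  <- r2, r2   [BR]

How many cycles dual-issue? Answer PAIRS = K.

  cy0 -> i0,i1 (and+or) pair
  cy1 -> i2 (bne) no-port BR/BR
  cy2 -> i3,i4 (beq+sub) pair
  cy3 -> i5,i6 (or+st) pair
  cy4 -> i7 (xor) WAW r1
  cy5 -> i8,i9 (and+ld) pair
  cy6 -> i10 (sll) WAW r1
  cy7 -> i11,i12 (or+blt) pair

PAIRS = 5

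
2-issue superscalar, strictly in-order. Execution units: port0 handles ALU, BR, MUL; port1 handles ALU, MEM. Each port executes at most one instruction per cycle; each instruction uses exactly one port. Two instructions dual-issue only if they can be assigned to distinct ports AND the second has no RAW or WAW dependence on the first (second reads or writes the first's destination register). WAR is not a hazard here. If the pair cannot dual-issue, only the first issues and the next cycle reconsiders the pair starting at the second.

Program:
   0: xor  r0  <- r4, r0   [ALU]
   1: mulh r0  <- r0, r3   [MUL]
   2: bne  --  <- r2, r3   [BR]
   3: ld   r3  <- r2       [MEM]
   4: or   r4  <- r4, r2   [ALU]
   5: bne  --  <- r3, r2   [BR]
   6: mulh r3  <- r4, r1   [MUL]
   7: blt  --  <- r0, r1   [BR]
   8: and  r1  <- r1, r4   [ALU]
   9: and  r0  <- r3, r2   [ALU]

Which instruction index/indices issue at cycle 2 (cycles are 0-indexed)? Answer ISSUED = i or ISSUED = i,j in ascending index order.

  cy0 -> i0 (xor.ALU) RAW+WAW r0
  cy1 -> i1 (mulh.MUL) no-port MUL/BR
  cy2 -> i2+i3 (bne.BR ld.MEM) dual
  cy3 -> i4+i5 (or.ALU bne.BR) dual
  cy4 -> i6 (mulh.MUL) no-port MUL/BR
  cy5 -> i7+i8 (blt.BR and.ALU) dual
  cy6 -> i9 (and.ALU) tail

ISSUED = 2,3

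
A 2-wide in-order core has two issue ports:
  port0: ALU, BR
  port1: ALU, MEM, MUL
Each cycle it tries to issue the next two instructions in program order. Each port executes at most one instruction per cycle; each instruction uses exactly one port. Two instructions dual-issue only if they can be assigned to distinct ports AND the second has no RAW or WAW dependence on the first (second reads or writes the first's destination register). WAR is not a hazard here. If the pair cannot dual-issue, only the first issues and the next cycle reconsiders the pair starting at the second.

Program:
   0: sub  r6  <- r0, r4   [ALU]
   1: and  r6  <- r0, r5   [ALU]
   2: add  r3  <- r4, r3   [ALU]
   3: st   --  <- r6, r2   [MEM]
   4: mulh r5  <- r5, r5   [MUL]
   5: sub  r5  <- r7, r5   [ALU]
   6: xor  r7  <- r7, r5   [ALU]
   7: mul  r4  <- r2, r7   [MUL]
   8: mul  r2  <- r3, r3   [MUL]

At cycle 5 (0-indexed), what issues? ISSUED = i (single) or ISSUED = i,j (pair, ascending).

ISSUED = 6

#0 head=0: sub i0 WAW r6
#1 head=1: and/add i1+i2 pair
#2 head=3: st i3 no-port MEM/MUL
#3 head=4: mulh i4 RAW+WAW r5
#4 head=5: sub i5 RAW r5
#5 head=6: xor i6 RAW r7
#6 head=7: mul i7 no-port MUL/MUL
#7 head=8: mul i8 tail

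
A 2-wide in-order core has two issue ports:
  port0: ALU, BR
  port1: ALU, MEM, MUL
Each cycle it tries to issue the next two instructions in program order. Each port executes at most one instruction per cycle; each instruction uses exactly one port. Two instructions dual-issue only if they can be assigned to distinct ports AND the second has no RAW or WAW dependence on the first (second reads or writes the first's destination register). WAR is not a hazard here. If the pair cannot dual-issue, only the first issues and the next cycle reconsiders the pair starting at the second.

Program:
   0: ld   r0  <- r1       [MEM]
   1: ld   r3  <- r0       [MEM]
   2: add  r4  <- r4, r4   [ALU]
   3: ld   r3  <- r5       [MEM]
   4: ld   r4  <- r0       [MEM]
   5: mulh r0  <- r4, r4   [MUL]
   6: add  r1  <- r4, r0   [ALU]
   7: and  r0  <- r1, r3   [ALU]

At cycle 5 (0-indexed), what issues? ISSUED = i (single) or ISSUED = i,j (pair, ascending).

  cy0 -> i0 (ld) no-port MEM/MEM
  cy1 -> i1/i2 (ld/add) pair
  cy2 -> i3 (ld) no-port MEM/MEM
  cy3 -> i4 (ld) no-port MEM/MUL
  cy4 -> i5 (mulh) RAW r0
  cy5 -> i6 (add) RAW r1
  cy6 -> i7 (and) tail

ISSUED = 6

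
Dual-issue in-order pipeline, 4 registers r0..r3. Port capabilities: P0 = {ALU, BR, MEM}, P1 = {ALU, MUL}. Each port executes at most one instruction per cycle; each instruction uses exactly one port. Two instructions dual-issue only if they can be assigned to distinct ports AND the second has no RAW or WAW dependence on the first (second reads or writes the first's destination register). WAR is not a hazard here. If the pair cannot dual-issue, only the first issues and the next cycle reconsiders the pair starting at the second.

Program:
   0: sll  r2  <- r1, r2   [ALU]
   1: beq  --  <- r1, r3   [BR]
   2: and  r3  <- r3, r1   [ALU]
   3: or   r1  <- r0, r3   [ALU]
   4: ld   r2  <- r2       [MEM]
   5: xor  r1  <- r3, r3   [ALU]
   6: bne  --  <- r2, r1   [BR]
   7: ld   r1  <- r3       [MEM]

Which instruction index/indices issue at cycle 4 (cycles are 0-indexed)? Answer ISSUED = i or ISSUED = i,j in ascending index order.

0. sll.ALU+beq.BR @i0,i1  | pair
1. and.ALU @i2  | RAW r3
2. or.ALU+ld.MEM @i3,i4  | pair
3. xor.ALU @i5  | RAW r1
4. bne.BR @i6  | no-port BR/MEM
5. ld.MEM @i7  | tail

ISSUED = 6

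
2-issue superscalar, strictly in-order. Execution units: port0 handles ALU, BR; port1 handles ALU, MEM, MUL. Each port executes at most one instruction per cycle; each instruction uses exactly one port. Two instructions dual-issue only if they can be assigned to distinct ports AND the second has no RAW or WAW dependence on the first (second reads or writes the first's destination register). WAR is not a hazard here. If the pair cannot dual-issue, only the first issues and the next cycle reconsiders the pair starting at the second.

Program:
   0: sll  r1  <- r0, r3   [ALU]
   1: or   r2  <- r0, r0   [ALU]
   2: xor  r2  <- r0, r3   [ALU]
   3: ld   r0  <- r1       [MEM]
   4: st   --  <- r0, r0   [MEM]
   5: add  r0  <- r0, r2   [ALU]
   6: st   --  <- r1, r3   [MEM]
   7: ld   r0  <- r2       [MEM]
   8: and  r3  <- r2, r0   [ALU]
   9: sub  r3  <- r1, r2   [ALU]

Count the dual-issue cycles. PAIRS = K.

0. sll.ALU;or.ALU @i0&i1  | dual
1. xor.ALU;ld.MEM @i2&i3  | dual
2. st.MEM;add.ALU @i4&i5  | dual
3. st.MEM @i6  | no-port MEM/MEM
4. ld.MEM @i7  | RAW r0
5. and.ALU @i8  | WAW r3
6. sub.ALU @i9  | tail

PAIRS = 3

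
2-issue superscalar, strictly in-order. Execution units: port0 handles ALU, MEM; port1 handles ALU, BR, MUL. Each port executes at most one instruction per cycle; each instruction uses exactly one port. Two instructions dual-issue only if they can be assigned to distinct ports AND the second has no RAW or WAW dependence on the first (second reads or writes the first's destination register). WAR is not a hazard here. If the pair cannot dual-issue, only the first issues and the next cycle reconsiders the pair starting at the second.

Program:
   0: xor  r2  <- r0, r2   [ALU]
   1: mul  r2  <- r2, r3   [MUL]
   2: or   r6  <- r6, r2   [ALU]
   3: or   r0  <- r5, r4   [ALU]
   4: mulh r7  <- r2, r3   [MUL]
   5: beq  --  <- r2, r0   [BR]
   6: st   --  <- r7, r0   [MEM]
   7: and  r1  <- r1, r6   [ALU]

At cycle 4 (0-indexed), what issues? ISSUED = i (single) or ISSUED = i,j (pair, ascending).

ISSUED = 5,6

t=0 i0:xor ; RAW+WAW r2
t=1 i1:mul ; RAW r2
t=2 i2/i3:or or ; pair
t=3 i4:mulh ; no-port MUL/BR
t=4 i5/i6:beq st ; pair
t=5 i7:and ; tail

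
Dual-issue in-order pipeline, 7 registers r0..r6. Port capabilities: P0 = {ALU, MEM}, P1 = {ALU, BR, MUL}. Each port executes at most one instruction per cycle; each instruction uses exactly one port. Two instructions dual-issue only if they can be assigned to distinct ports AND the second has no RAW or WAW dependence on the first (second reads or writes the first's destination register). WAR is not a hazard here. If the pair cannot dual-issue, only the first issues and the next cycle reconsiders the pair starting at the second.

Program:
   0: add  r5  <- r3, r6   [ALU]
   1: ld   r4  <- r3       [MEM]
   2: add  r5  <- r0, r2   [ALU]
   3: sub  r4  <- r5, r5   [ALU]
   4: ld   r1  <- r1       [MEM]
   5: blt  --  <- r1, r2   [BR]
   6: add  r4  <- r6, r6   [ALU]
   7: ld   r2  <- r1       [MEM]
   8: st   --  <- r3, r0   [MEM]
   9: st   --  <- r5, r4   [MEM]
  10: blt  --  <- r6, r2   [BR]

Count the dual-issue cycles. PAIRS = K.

PAIRS = 4

c0: i0/i1 add+ld  dual
c1: i2 add  RAW r5
c2: i3/i4 sub+ld  dual
c3: i5/i6 blt+add  dual
c4: i7 ld  no-port MEM/MEM
c5: i8 st  no-port MEM/MEM
c6: i9/i10 st+blt  dual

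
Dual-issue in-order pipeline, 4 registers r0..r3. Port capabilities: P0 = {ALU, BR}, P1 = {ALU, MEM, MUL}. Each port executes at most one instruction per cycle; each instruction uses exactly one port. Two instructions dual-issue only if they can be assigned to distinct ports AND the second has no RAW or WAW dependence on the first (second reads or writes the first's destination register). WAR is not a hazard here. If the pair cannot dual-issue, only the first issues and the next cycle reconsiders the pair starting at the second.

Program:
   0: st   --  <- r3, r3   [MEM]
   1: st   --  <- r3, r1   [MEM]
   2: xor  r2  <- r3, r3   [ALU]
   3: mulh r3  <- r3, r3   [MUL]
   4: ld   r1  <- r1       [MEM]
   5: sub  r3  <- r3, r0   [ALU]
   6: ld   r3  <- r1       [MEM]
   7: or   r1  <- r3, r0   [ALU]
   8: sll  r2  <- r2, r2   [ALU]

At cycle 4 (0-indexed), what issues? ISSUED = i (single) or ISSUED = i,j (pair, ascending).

0. st @i0  | no-port MEM/MEM
1. st/xor @i1,i2  | 2-wide
2. mulh @i3  | no-port MUL/MEM
3. ld/sub @i4,i5  | 2-wide
4. ld @i6  | RAW r3
5. or/sll @i7,i8  | 2-wide

ISSUED = 6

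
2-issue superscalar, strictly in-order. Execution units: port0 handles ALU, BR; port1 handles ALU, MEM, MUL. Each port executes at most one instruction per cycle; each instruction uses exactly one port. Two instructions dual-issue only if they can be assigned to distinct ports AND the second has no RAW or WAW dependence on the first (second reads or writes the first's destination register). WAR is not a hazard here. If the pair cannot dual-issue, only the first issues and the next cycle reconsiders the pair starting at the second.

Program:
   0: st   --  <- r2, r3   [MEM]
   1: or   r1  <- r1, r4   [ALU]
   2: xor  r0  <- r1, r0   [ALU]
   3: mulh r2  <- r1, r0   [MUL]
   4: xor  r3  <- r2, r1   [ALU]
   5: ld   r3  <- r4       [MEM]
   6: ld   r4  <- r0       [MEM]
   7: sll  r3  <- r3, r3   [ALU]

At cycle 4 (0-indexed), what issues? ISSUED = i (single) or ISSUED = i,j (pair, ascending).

ISSUED = 5

c0: i0&i1 st.MEM+or.ALU  pair
c1: i2 xor.ALU  RAW r0
c2: i3 mulh.MUL  RAW r2
c3: i4 xor.ALU  WAW r3
c4: i5 ld.MEM  no-port MEM/MEM
c5: i6&i7 ld.MEM+sll.ALU  pair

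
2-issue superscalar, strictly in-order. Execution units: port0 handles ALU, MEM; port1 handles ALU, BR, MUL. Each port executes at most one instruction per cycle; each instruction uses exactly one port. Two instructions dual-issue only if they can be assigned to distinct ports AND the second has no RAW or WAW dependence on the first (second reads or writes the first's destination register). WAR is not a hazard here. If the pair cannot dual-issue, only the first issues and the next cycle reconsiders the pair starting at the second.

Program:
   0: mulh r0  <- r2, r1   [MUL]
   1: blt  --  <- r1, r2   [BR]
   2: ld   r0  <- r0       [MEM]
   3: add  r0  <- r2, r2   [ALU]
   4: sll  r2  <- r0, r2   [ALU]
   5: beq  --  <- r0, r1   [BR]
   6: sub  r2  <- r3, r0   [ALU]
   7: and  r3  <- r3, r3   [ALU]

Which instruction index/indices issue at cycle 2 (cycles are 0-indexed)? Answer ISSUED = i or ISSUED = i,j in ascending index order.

ISSUED = 3

#0 head=0: mulh.MUL i0 no-port MUL/BR
#1 head=1: blt.BR ld.MEM i1+i2 dual
#2 head=3: add.ALU i3 RAW r0
#3 head=4: sll.ALU beq.BR i4+i5 dual
#4 head=6: sub.ALU and.ALU i6+i7 dual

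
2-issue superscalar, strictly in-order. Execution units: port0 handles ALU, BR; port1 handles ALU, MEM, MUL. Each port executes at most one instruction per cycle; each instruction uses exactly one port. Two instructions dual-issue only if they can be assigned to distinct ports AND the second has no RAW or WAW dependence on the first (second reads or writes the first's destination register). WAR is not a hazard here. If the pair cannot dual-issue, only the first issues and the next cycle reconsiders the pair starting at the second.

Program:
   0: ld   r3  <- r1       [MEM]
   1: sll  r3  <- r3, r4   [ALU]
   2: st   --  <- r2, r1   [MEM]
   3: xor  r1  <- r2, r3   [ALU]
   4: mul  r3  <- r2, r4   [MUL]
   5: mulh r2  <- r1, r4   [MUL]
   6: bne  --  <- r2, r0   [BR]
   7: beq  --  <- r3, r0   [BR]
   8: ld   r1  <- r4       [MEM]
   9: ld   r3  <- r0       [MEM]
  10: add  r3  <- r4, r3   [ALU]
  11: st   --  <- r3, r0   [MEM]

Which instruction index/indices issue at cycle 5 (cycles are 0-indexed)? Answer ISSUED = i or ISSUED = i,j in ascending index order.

ISSUED = 7,8

c0: i0 ld.MEM  RAW+WAW r3
c1: i1,i2 sll.ALU/st.MEM  dual
c2: i3,i4 xor.ALU/mul.MUL  dual
c3: i5 mulh.MUL  RAW r2
c4: i6 bne.BR  no-port BR/BR
c5: i7,i8 beq.BR/ld.MEM  dual
c6: i9 ld.MEM  RAW+WAW r3
c7: i10 add.ALU  RAW r3
c8: i11 st.MEM  tail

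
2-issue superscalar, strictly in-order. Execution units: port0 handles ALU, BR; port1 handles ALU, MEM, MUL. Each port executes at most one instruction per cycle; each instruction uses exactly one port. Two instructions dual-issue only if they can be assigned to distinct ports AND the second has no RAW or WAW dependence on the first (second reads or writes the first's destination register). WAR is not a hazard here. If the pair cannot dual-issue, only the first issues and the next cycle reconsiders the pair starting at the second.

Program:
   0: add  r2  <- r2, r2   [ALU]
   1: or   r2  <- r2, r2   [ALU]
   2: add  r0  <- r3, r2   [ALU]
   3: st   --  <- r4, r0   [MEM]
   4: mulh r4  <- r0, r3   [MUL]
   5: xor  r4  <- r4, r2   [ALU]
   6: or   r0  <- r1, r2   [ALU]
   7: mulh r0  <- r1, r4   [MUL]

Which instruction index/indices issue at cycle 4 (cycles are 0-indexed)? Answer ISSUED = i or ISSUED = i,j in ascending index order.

[0] i0  add.ALU  -- RAW+WAW r2
[1] i1  or.ALU  -- RAW r2
[2] i2  add.ALU  -- RAW r0
[3] i3  st.MEM  -- no-port MEM/MUL
[4] i4  mulh.MUL  -- RAW+WAW r4
[5] i5/i6  xor.ALU/or.ALU  -- pair
[6] i7  mulh.MUL  -- tail

ISSUED = 4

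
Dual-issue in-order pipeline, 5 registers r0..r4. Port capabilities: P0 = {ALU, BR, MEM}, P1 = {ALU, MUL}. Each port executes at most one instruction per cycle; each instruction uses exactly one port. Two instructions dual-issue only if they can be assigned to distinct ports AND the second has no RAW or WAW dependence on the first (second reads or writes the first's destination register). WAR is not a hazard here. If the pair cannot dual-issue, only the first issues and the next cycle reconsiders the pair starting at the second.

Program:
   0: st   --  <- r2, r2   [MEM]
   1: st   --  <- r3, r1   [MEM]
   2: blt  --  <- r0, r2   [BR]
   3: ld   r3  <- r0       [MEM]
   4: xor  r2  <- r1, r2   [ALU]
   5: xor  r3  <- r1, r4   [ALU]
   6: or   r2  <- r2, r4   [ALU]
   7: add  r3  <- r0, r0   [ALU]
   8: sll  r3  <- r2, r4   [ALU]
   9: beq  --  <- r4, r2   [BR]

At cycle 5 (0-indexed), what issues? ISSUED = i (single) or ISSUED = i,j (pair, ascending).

ISSUED = 7

0. st @i0  | no-port MEM/MEM
1. st @i1  | no-port MEM/BR
2. blt @i2  | no-port BR/MEM
3. ld xor @i3,i4  | dual
4. xor or @i5,i6  | dual
5. add @i7  | WAW r3
6. sll beq @i8,i9  | dual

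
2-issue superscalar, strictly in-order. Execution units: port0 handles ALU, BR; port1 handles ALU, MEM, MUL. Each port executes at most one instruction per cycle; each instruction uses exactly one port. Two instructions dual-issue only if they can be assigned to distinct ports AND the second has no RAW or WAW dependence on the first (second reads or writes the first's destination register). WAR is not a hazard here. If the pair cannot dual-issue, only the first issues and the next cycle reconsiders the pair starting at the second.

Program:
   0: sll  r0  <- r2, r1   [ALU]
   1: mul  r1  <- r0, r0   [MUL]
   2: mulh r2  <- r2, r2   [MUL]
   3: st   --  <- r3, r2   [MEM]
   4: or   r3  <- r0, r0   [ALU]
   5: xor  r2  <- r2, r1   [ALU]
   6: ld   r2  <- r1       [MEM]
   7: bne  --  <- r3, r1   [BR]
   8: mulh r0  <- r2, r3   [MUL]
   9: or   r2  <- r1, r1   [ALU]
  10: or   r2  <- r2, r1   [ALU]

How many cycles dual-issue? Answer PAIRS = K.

0. sll.ALU @i0  | RAW r0
1. mul.MUL @i1  | no-port MUL/MUL
2. mulh.MUL @i2  | no-port MUL/MEM
3. st.MEM or.ALU @i3/i4  | pair
4. xor.ALU @i5  | WAW r2
5. ld.MEM bne.BR @i6/i7  | pair
6. mulh.MUL or.ALU @i8/i9  | pair
7. or.ALU @i10  | tail

PAIRS = 3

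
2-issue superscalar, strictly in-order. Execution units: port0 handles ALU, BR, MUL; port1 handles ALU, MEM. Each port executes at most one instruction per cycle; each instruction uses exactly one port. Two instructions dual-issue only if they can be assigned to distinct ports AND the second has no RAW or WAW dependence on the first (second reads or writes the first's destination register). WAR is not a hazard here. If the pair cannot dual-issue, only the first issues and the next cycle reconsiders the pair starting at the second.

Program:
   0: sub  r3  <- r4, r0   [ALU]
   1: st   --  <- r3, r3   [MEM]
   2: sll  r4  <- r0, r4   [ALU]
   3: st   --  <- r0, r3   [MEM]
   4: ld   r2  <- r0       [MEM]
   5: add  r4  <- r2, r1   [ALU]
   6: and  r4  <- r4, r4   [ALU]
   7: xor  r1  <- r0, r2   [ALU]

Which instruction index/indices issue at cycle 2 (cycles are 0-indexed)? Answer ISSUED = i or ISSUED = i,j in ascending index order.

ISSUED = 3

#0 head=0: sub i0 RAW r3
#1 head=1: st/sll i1+i2 dual
#2 head=3: st i3 no-port MEM/MEM
#3 head=4: ld i4 RAW r2
#4 head=5: add i5 RAW+WAW r4
#5 head=6: and/xor i6+i7 dual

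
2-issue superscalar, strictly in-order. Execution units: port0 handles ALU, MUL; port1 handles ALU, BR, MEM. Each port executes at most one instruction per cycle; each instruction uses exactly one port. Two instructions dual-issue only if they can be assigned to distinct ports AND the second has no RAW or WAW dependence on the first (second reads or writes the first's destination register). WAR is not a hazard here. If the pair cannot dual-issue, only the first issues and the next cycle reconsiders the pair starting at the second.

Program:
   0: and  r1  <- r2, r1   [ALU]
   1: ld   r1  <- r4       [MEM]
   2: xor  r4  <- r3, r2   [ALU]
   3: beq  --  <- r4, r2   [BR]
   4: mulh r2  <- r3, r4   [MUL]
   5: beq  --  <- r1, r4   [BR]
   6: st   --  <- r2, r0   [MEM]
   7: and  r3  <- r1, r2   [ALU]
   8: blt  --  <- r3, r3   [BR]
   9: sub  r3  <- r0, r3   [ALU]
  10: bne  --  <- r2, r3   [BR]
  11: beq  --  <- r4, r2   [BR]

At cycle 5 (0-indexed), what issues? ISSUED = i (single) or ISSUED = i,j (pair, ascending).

#0 head=0: and i0 WAW r1
#1 head=1: ld/xor i1+i2 2-wide
#2 head=3: beq/mulh i3+i4 2-wide
#3 head=5: beq i5 no-port BR/MEM
#4 head=6: st/and i6+i7 2-wide
#5 head=8: blt/sub i8+i9 2-wide
#6 head=10: bne i10 no-port BR/BR
#7 head=11: beq i11 tail

ISSUED = 8,9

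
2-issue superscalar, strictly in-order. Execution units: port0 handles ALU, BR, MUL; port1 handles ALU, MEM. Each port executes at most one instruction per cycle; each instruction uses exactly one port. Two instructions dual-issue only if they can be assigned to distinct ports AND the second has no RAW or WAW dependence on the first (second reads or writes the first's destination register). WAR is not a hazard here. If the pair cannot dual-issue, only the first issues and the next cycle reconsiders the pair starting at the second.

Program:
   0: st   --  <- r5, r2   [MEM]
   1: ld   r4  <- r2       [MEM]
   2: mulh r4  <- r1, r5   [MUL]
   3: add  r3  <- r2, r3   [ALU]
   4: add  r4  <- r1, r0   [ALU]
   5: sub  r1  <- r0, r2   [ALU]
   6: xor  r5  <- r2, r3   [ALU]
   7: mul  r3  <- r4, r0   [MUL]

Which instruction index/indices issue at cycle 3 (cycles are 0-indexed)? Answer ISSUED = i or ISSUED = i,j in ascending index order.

ISSUED = 4,5

0. st.MEM @i0  | no-port MEM/MEM
1. ld.MEM @i1  | WAW r4
2. mulh.MUL add.ALU @i2&i3  | pair
3. add.ALU sub.ALU @i4&i5  | pair
4. xor.ALU mul.MUL @i6&i7  | pair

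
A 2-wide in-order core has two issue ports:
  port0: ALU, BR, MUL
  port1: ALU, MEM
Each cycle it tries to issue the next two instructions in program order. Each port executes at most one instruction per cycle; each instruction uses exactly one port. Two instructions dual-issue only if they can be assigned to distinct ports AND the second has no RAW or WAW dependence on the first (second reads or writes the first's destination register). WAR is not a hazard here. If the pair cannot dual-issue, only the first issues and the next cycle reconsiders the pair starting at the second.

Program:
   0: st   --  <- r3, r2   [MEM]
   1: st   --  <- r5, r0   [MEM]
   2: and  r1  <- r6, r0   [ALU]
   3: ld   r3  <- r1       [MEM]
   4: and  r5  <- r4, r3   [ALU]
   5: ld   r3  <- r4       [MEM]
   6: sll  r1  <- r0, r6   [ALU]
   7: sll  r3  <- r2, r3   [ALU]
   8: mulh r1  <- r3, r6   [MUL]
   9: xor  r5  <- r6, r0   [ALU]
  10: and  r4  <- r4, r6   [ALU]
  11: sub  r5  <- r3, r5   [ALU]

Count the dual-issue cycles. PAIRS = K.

c0: i0 st  no-port MEM/MEM
c1: i1,i2 st and  2-wide
c2: i3 ld  RAW r3
c3: i4,i5 and ld  2-wide
c4: i6,i7 sll sll  2-wide
c5: i8,i9 mulh xor  2-wide
c6: i10,i11 and sub  2-wide

PAIRS = 5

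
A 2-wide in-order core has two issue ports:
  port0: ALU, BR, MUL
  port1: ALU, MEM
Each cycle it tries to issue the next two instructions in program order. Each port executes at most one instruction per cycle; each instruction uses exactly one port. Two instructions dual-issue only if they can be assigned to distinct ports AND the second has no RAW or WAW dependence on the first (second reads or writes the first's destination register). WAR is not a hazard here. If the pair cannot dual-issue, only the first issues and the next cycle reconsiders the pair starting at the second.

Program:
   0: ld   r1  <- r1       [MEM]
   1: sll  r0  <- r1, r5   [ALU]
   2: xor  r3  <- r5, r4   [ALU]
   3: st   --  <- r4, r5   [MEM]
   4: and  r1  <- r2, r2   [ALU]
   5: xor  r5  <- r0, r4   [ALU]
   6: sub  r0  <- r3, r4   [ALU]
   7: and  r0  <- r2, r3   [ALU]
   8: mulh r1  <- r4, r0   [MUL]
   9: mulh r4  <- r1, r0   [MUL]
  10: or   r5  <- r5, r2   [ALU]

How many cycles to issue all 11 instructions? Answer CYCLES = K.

t=0 i0:ld ; RAW r1
t=1 i1&i2:sll+xor ; dual
t=2 i3&i4:st+and ; dual
t=3 i5&i6:xor+sub ; dual
t=4 i7:and ; RAW r0
t=5 i8:mulh ; no-port MUL/MUL
t=6 i9&i10:mulh+or ; dual

CYCLES = 7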